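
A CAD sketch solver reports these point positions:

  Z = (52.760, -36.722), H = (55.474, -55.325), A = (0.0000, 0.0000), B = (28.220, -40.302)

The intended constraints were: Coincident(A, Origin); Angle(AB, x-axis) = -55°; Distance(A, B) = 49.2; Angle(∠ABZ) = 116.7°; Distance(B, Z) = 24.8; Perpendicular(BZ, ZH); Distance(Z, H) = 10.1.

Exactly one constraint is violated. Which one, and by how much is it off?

Distance(Z, H) = 10.1 — off by 8.70.

A = (0.00, 0.00) ✓; AB at -55.00° ✓; |AB| = 49.20 ✓; ∠ABZ = 116.7° ✓; |BZ| = 24.80 ✓; ∠(BZ, ZH) = 90.00° ✓; |ZH| = 18.80 ✗.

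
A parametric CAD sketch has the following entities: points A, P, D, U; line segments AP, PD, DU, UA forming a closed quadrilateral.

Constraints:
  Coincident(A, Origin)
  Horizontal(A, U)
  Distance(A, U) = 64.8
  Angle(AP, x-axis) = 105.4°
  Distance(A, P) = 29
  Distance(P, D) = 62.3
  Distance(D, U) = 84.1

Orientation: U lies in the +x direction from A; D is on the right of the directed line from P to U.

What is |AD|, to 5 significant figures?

36.247

Checks: |AU| = 64.80 ✓; |AP| = 29.00 ✓; |PD| = 62.30 ✓; |DU| = 84.10 ✓.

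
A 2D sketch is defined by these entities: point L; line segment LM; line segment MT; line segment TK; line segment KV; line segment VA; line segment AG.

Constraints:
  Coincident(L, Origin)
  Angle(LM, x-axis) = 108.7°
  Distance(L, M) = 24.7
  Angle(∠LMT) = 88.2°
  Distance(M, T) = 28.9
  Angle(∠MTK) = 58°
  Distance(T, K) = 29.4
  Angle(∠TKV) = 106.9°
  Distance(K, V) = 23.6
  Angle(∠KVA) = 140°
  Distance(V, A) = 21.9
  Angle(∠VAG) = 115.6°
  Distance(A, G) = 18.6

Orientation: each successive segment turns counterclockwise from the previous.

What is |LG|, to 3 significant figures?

42.3

∠KVA = 140.0° gives VA at 75.6° from the x-axis; with |VA| = 21.9, A = (13.0, 30.3). ∠VAG = 115.6° gives AG at 140° from the x-axis; with |AG| = 18.6, G = (-1.28, 42.3). Then |LG| = |G − L| = 42.3.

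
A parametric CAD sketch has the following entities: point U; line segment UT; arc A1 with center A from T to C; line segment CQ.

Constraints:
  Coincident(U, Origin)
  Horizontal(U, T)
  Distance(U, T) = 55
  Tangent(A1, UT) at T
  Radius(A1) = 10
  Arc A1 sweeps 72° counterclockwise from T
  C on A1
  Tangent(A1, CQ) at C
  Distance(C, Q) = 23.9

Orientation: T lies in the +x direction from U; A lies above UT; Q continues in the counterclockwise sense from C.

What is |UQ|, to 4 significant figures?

77.77

U is at the origin; UT is horizontal with |UT| = 55.0 and T on the +x side, so T = (55.00, 0.000). A1 meets UT tangentially, so AT is at right angles to UT, so A = T + (0, 10) = (55.00, 10.00). On A1, T sits at bearing -90° from A; a 72° counterclockwise sweep puts C at bearing -18°, so C = A + 10.0·(cos -18°, sin -18°) = (64.51, 6.910). A1 meets CQ tangentially, so AC is at right angles to CQ, so CQ runs along (−sin -18°, cos -18°); with |CQ| = 23.9, Q = (71.90, 29.64). Then |UQ| = |Q − U| = 77.77.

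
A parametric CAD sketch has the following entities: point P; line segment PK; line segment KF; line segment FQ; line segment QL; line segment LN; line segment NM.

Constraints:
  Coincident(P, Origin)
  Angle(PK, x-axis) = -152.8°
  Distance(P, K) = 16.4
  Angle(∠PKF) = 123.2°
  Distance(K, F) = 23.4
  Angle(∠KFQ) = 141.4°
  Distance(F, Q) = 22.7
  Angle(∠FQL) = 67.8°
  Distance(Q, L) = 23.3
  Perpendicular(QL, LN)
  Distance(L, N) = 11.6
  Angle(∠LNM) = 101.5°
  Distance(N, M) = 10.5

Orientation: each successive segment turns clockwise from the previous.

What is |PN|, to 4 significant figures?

24.18

P is at the origin; PK runs at -152.8° with length 16.4, so K = (-14.59, -7.496). ∠PKF = 123.2° gives KF at 150.4° from the x-axis; with |KF| = 23.4, F = (-34.93, 4.062). ∠KFQ = 141.4° gives FQ at 111.8° from the x-axis; with |FQ| = 22.7, Q = (-43.36, 25.14). ∠FQL = 67.8° gives QL at -0.4000° from the x-axis; with |QL| = 23.3, L = (-20.06, 24.98). The perpendicularity gives LN at right angles to QL, so LN runs at -90.40°; with |LN| = 11.6, N = (-20.14, 13.38). Then |PN| = |N − P| = 24.18.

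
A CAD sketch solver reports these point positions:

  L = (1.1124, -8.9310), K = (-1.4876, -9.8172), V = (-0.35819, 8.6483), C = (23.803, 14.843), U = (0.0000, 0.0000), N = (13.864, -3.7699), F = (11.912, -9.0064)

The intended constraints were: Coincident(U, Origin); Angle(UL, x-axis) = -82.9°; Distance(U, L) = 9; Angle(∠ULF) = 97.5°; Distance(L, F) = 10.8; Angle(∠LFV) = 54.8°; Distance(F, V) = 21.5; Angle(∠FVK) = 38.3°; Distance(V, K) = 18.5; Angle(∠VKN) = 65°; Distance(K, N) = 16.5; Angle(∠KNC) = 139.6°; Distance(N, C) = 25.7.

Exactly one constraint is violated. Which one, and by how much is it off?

Distance(N, C) = 25.7 — off by 4.60.

U = (0.00, 0.00) ✓; UL at -82.90° ✓; |UL| = 9.000 ✓; ∠ULF = 97.50° ✓; |LF| = 10.80 ✓; ∠LFV = 54.80° ✓; |FV| = 21.50 ✓; ∠FVK = 38.30° ✓; |VK| = 18.50 ✓; ∠VKN = 65.00° ✓; |KN| = 16.50 ✓; ∠KNC = 139.6° ✓; |NC| = 21.10 ✗.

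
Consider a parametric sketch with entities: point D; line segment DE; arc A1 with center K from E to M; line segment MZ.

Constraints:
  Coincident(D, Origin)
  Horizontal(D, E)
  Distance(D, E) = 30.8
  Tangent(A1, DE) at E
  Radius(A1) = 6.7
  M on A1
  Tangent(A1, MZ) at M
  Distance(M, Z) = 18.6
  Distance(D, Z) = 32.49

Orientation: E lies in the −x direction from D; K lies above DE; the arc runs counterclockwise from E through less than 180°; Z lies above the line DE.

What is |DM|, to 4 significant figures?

24.85

D is at the origin; DE is horizontal with |DE| = 30.8 and E on the −x side, so E = (-30.80, 0.000). Since A1 is tangent to DE there, KE ⟂ DE, so K = E + (0, 6.7) = (-30.80, 6.700). Since KM ⟂ MZ (tangency), |KZ| = √(6.7² + 18.6²) = 19.77 regardless of where M sits on A1. So Z lies on both circle(D, 32.49) and circle(K, 19.77); the above-DE intersection is Z = (-21.65, 24.23). M is the foot of the tangent from Z: M = (-24.16, 5.796).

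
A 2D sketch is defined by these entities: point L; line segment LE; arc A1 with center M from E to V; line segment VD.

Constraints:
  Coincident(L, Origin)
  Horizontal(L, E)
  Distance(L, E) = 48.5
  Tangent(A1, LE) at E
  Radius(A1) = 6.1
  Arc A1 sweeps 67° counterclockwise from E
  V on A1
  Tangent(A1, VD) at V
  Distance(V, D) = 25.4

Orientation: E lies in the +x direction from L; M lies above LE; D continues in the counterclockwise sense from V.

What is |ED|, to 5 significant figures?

31.237

L is at the origin; L and E share the same y with |LE| = 48.5 and E on the +x side, so E = (48.500, 0.0000). Tangency of A1 to LE means the radius ME is perpendicular to LE, so M = E + (0, 6.1) = (48.500, 6.1000). On A1, E sits at bearing -90° from M; a 67° counterclockwise sweep puts V at bearing -23°, so V = M + 6.1·(cos -23°, sin -23°) = (54.115, 3.7165). Since A1 is tangent to VD there, MV ⟂ VD, so VD runs along (−sin -23°, cos -23°); with |VD| = 25.4, D = (64.040, 27.097). Then |ED| = |D − E| = 31.237.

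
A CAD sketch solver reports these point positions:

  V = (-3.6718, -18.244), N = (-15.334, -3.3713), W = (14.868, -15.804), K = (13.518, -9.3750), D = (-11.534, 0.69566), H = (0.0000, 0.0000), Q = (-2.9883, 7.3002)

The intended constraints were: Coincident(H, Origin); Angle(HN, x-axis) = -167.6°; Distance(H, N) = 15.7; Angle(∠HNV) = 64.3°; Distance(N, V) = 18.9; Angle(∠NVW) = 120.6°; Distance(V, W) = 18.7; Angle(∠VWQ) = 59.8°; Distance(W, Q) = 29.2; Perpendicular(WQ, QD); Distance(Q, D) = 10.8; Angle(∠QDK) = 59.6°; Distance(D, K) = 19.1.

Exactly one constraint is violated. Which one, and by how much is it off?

Distance(D, K) = 19.1 — off by 7.90.

H = (0.00, 0.00) ✓; HN at -167.6° ✓; |HN| = 15.70 ✓; ∠HNV = 64.30° ✓; |NV| = 18.90 ✓; ∠NVW = 120.6° ✓; |VW| = 18.70 ✓; ∠VWQ = 59.80° ✓; |WQ| = 29.20 ✓; ∠(WQ, QD) = 90.00° ✓; |QD| = 10.80 ✓; ∠QDK = 59.60° ✓; |DK| = 27.00 ✗.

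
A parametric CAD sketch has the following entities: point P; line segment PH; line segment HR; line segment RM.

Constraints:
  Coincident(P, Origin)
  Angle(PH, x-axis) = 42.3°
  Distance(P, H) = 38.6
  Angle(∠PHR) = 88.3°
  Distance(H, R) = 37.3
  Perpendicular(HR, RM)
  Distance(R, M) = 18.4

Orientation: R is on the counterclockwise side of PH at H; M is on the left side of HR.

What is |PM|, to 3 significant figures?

41.4

P is at the origin; PH runs at 42.3° with length 38.6, so H = 38.6·(cos 42.3°, sin 42.3°) = (28.5, 26.0). ∠PHR = 88.3°, so HR runs at 42.3° + (180° − 88.3°) = 134° from the x-axis; with |HR| = 37.3, R = H + 37.3·(cos 134°, sin 134°) = (2.64, 52.8). The perpendicularity gives RM at right angles to HR; with |RM| = 18.4 on the left of HR, M = R + 18.4·(-0.719, -0.695) = (-10.6, 40.0). Then |PM| = |M − P| = 41.4.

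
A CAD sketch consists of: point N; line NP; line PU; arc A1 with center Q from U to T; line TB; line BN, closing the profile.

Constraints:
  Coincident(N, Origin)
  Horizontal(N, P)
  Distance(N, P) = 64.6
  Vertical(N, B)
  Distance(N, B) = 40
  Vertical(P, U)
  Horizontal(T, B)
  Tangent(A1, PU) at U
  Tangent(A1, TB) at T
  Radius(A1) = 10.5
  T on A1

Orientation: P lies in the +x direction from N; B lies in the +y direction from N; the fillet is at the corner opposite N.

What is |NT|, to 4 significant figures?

67.28

The virtual corner opposite N is at (64.60, 40.00). The tangent condition forces QU to be normal to PU and since A1 is tangent to TB there, QT ⟂ TB, with radius 10.5, so the center Q sits 10.5 in from both sides at Q = (54.10, 29.50). That places the tangent points at U = (64.60, 29.50) on PU and T = (54.10, 40.00) on TB. Then |NT| = |T − N| = 67.28.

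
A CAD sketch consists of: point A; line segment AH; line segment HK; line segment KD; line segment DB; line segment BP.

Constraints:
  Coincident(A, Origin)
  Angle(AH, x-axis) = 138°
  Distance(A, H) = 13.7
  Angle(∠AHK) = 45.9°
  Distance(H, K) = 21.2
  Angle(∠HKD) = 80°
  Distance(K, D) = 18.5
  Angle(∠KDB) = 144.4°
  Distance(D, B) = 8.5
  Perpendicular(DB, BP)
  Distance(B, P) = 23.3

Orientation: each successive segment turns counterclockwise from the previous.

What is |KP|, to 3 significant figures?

26.7

A is at the origin; AH runs at 138.0° with length 13.7, so H = (-10.2, 9.17). ∠AHK = 45.9° gives HK at -87.9° from the x-axis; with |HK| = 21.2, K = (-9.40, -12.0). ∠HKD = 80.0° gives KD at 12.1° from the x-axis; with |KD| = 18.5, D = (8.68, -8.14). ∠KDB = 144.4° gives DB at 47.7° from the x-axis; with |DB| = 8.5, B = (14.4, -1.85). DB ⟂ BP, so BP runs at 138°; with |BP| = 23.3, P = (-2.83, 13.8). Then |KP| = |P − K| = 26.7.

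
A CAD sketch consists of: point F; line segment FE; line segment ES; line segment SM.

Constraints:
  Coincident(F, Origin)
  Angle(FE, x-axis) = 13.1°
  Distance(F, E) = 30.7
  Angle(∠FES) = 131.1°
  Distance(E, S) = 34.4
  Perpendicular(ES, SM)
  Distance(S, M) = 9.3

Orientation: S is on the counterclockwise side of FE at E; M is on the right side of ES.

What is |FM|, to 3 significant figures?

63.5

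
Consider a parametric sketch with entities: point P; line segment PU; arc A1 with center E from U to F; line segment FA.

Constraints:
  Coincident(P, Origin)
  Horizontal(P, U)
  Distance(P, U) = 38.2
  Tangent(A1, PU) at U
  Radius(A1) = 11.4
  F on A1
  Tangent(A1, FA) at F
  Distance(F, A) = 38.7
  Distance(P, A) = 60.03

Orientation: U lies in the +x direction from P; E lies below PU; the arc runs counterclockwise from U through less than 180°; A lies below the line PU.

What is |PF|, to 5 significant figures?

29.740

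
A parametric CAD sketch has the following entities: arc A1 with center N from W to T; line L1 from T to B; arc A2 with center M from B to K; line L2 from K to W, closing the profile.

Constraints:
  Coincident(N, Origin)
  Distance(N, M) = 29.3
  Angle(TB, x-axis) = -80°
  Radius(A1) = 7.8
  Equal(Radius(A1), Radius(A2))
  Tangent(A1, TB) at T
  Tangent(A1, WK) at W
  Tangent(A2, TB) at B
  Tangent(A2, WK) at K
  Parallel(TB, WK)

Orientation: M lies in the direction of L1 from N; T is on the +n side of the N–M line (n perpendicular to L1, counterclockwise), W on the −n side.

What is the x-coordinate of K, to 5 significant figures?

-2.5936

The slot axis is L1's direction at -80.0°, so u = (cos -80.0°, sin -80.0°) = (0.17365, -0.98481) and n = (−sin -80.0°, cos -80.0°) = (0.98481, 0.17365). N is at the origin and M lies 29.3 along u from N, so M = 29.3·u = (5.0879, -28.855). Tangency of A1 to both parallel lines with radius 7.8 puts T and W at N ± 7.8·n: T = (7.6815, 1.3545), W = (-7.6815, -1.3545). Equal radii place B and K the same way about M: B = M + 7.8·n = (12.769, -27.500), K = M − 7.8·n = (-2.5936, -30.209). So K.x = -2.5936.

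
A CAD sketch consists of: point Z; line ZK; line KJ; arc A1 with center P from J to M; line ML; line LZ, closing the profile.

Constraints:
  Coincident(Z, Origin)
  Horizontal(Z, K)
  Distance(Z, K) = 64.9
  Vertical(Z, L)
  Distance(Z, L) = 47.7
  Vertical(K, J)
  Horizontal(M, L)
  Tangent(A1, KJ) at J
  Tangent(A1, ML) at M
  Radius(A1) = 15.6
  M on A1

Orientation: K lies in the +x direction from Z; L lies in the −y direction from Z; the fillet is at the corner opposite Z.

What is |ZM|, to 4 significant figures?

68.60

The virtual corner opposite Z is at (64.90, -47.70). A1 meets KJ tangentially, so PJ is at right angles to KJ and A1 meets ML tangentially, so PM is at right angles to ML, with radius 15.6, so the center P sits 15.6 in from both sides at P = (49.30, -32.10). That places the tangent points at J = (64.90, -32.10) on KJ and M = (49.30, -47.70) on ML. Then |ZM| = |M − Z| = 68.60.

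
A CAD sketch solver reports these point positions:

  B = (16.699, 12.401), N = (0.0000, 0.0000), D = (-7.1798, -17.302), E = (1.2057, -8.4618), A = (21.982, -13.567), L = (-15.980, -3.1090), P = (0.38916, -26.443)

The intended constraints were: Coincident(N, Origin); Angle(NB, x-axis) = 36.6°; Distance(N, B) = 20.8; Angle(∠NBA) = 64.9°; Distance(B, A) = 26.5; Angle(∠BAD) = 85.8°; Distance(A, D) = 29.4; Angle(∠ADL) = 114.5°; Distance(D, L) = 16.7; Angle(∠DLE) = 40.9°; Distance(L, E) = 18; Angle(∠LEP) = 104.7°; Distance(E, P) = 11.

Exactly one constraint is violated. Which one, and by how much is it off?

Distance(E, P) = 11 — off by 7.00.

N = (0.00, 0.00) ✓; NB at 36.60° ✓; |NB| = 20.80 ✓; ∠NBA = 64.90° ✓; |BA| = 26.50 ✓; ∠BAD = 85.80° ✓; |AD| = 29.40 ✓; ∠ADL = 114.5° ✓; |DL| = 16.70 ✓; ∠DLE = 40.90° ✓; |LE| = 18.00 ✓; ∠LEP = 104.7° ✓; |EP| = 18.00 ✗.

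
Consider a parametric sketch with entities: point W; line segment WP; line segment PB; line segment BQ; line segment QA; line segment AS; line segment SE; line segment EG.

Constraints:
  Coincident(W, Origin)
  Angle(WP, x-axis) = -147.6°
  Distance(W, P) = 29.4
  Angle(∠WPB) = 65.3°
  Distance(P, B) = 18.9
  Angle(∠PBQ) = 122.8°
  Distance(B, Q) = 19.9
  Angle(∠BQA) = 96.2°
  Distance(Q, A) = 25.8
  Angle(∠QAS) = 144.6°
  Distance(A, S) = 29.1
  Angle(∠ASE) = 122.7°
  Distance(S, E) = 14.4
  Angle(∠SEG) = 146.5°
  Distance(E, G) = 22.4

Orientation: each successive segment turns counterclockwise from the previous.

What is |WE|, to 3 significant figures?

40.4

∠QAS = 144.6° gives AS at 144° from the x-axis; with |AS| = 29.1, S = (-22.2, 24.0). ∠ASE = 122.7° gives SE at -159° from the x-axis; with |SE| = 14.4, E = (-35.7, 18.9). Then |WE| = |E − W| = 40.4.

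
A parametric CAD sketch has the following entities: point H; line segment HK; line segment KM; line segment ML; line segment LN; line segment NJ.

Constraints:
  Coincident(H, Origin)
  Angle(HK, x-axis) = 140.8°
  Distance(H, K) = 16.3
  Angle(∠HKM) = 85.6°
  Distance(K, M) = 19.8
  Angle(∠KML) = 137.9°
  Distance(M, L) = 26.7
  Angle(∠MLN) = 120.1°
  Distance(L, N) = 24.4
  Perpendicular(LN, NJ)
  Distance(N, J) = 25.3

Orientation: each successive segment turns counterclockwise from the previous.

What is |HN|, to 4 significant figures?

41.94

H is at the origin; HK runs at 140.8° with length 16.3, so K = (-12.63, 10.30). ∠HKM = 85.6° gives KM at -124.8° from the x-axis; with |KM| = 19.8, M = (-23.93, -5.957). ∠KML = 137.9° gives ML at -82.70° from the x-axis; with |ML| = 26.7, L = (-20.54, -32.44). ∠MLN = 120.1° gives LN at -22.80° from the x-axis; with |LN| = 24.4, N = (1.954, -41.90). Then |HN| = |N − H| = 41.94.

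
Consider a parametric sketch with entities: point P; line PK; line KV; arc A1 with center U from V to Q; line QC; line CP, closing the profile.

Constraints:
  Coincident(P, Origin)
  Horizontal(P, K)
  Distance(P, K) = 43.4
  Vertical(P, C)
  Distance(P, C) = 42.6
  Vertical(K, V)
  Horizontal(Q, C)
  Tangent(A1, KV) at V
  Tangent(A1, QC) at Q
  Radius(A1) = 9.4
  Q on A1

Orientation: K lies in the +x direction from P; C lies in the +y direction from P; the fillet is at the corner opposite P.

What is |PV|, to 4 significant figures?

54.64

P is at the origin; PK is horizontal with |PK| = 43.4 and K on the +x side, so K = (43.40, 0.000). PC is vertical with |PC| = 42.6 and C on the +y side, so C = (0.000, 42.60). The virtual corner opposite P is at (43.40, 42.60). Tangency of A1 to KV means the radius UV is perpendicular to KV and A1 meets QC tangentially, so UQ is at right angles to QC, with radius 9.4, so the center U sits 9.4 in from both sides at U = (34.00, 33.20). That places the tangent points at V = (43.40, 33.20) on KV and Q = (34.00, 42.60) on QC. Then |PV| = |V − P| = 54.64.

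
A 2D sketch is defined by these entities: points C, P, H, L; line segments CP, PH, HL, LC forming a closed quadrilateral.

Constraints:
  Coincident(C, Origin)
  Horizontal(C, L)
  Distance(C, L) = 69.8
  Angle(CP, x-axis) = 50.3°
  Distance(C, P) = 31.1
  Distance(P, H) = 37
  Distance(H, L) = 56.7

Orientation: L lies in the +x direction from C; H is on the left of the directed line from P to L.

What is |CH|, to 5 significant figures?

68.073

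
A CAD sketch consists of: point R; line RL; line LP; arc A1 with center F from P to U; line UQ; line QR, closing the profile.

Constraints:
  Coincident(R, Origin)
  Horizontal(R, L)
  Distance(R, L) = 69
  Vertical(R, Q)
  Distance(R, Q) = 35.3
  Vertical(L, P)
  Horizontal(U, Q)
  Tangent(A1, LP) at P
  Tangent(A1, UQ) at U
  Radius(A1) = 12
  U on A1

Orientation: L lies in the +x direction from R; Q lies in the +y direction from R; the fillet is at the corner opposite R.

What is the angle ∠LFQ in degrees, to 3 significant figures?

129°

R is at the origin; RL is horizontal with |RL| = 69.0 and L on the +x side, so L = (69.0, 0.00). R and Q share the same x with |RQ| = 35.3 and Q on the +y side, so Q = (0.00, 35.3). The virtual corner opposite R is at (69.0, 35.3). The tangent condition forces FP to be normal to LP and the tangent condition forces FU to be normal to UQ, with radius 12.0, so the center F sits 12.0 in from both sides at F = (57.0, 23.3). Then cos ∠LFQ = FL·FQ / (|FL||FQ|), giving 129°.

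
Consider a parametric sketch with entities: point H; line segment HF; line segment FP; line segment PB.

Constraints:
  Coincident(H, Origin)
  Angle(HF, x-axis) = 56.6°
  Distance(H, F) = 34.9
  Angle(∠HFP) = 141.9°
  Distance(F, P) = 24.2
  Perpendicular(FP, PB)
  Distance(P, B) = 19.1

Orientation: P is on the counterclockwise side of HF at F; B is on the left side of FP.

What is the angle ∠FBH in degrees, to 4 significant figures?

40.98°

∠HFP = 141.9°, so FP runs at 56.6° + (180° − 141.9°) = 94.70° from the x-axis; with |FP| = 24.2, P = F + 24.2·(cos 94.70°, sin 94.70°) = (17.23, 53.25). FP is perpendicular to PB; with |PB| = 19.1 on the left of FP, B = P + 19.1·(-0.9966, -0.08194) = (-1.807, 51.69). Then cos ∠FBH = BF·BH / (|BF||BH|), giving 40.98°.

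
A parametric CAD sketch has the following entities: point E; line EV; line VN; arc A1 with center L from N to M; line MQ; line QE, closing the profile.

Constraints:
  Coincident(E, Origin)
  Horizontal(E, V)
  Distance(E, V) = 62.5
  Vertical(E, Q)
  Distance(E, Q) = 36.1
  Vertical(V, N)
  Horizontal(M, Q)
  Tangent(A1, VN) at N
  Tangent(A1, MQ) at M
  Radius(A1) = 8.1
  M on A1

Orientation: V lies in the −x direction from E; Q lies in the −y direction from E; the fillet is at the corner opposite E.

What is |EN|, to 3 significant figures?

68.5

E is at the origin; EV is horizontal with |EV| = 62.5 and V on the −x side, so V = (-62.5, 0.00). EQ is vertical with |EQ| = 36.1 and Q on the −y side, so Q = (0.00, -36.1). The virtual corner opposite E is at (-62.5, -36.1). The tangent condition forces LN to be normal to VN and since A1 is tangent to MQ there, LM ⟂ MQ, with radius 8.1, so the center L sits 8.1 in from both sides at L = (-54.4, -28.0). That places the tangent points at N = (-62.5, -28.0) on VN and M = (-54.4, -36.1) on MQ. Then |EN| = |N − E| = 68.5.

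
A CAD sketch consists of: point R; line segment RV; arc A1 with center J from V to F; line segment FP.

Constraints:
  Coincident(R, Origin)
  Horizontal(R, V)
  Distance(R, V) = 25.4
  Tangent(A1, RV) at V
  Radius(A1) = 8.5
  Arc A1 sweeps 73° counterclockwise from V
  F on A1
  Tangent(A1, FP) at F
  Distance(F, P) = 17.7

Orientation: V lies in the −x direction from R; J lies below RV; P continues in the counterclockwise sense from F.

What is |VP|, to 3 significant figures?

26.5

R is at the origin; RV is horizontal with |RV| = 25.4 and V on the −x side, so V = (-25.4, 0.00). Tangency of A1 to RV means the radius JV is perpendicular to RV, so J = V + (0, -8.5) = (-25.4, -8.50). On A1, V sits at bearing 90° from J; a 73° counterclockwise sweep puts F at bearing 163°, so F = J + 8.5·(cos 163°, sin 163°) = (-33.5, -6.01). Tangency of A1 to FP means the radius JF is perpendicular to FP, so FP runs along (−sin 163°, cos 163°); with |FP| = 17.7, P = (-38.7, -22.9). Then |VP| = |P − V| = 26.5.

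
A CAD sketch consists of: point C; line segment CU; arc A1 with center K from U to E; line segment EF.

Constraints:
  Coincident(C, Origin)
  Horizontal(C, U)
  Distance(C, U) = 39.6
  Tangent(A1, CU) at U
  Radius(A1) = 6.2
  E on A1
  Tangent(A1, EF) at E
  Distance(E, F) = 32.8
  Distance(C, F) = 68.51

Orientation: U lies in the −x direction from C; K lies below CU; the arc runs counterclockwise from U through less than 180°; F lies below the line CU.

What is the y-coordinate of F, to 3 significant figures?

-32.3

C is at the origin; C and U share the same y with |CU| = 39.6 and U on the −x side, so U = (-39.6, 0.00). Tangency of A1 to CU means the radius KU is perpendicular to CU, so K = U + (0, -6.2) = (-39.6, -6.20). Since KE ⟂ EF (tangency), |KF| = √(6.2² + 32.8²) = 33.4 regardless of where E sits on A1. So F lies on both circle(C, 68.51) and circle(K, 33.4); the below-CU intersection is F = (-60.4, -32.3). E is the foot of the tangent from F: E = (-45.1, -3.30).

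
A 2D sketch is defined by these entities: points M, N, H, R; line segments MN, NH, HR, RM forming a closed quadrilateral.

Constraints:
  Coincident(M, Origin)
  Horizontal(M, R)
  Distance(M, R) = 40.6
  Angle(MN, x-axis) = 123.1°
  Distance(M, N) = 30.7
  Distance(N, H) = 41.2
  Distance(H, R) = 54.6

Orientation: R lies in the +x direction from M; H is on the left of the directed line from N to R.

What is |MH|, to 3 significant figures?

52.1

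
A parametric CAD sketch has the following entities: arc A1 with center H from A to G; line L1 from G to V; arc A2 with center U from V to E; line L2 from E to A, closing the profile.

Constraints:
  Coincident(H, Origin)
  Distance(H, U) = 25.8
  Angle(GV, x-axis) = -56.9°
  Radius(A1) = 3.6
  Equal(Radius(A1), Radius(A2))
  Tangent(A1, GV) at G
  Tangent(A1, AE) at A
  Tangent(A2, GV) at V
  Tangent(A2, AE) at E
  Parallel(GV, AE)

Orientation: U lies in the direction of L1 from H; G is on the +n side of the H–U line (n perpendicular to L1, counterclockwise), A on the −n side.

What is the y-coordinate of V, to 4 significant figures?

-19.65

The slot axis is L1's direction at -56.9°, so u = (cos -56.9°, sin -56.9°) = (0.5461, -0.8377) and n = (−sin -56.9°, cos -56.9°) = (0.8377, 0.5461). H is at the origin and U lies 25.8 along u from H, so U = 25.8·u = (14.09, -21.61). Tangency of A1 to both parallel lines with radius 3.6 puts G and A at H ± 3.6·n: G = (3.016, 1.966), A = (-3.016, -1.966). Equal radii place V and E the same way about U: V = U + 3.6·n = (17.11, -19.65), E = U − 3.6·n = (11.07, -23.58). So V.y = -19.65.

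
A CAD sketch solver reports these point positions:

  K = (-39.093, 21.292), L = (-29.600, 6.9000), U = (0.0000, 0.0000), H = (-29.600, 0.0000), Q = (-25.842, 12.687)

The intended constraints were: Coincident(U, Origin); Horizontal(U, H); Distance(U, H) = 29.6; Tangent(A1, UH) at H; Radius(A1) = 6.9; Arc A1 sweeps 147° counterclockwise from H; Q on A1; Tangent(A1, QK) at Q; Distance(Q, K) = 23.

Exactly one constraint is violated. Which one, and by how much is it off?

Distance(Q, K) = 23 — off by 7.20.

U = (0.00, 0.00) ✓; U.y = 0.00, H.y = 0.00 ✓; |UH| = 29.60 ✓; ∠(LH, HU) = 90.00° ✓; |LH| = 6.900 ✓; bearing(L→Q) − bearing(L→H) = 147.0° ✓; |LQ| = 6.900 ✓; ∠(LQ, QK) = 90.00° ✓; |QK| = 15.80 ✗.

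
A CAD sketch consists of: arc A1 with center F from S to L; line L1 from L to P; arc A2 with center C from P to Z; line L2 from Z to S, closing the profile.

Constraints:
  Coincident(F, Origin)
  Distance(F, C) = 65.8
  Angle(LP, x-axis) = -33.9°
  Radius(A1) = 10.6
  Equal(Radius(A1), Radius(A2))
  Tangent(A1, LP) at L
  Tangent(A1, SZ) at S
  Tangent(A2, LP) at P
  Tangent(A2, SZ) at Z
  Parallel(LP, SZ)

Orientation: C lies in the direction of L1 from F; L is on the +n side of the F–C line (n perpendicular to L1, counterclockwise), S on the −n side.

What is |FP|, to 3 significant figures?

66.6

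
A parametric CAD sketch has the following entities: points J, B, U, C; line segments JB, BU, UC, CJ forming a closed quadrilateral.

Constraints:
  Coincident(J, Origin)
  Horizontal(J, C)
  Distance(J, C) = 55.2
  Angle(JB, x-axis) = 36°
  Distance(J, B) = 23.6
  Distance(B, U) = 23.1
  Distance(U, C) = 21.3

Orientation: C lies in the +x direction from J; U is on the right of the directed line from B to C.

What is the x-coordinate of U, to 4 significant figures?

34.21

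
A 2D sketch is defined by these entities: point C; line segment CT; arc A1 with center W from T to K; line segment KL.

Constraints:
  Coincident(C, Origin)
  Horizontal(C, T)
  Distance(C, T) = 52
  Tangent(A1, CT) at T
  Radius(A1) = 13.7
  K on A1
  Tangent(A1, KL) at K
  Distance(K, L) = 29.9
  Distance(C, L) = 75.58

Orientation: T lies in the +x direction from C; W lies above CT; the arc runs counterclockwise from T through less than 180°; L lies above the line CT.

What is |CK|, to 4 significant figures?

67.44

Checks: |WK| = 13.70 ✓; ∠(WK, KL) = 90.00° ✓; |KL| = 29.90 ✓; |CL| = 75.58 ✓.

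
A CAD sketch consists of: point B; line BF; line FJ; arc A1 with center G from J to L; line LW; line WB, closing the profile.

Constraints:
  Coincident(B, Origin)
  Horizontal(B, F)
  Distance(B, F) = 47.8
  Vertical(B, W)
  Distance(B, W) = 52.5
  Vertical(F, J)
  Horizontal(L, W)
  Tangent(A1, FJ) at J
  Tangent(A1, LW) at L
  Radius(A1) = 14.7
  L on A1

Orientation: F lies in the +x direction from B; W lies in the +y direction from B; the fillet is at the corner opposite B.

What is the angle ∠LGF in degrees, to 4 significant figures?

158.7°

The virtual corner opposite B is at (47.80, 52.50). A1 meets FJ tangentially, so GJ is at right angles to FJ and tangency of A1 to LW means the radius GL is perpendicular to LW, with radius 14.7, so the center G sits 14.7 in from both sides at G = (33.10, 37.80). That places the tangent points at J = (47.80, 37.80) on FJ and L = (33.10, 52.50) on LW. Then cos ∠LGF = GL·GF / (|GL||GF|), giving 158.7°.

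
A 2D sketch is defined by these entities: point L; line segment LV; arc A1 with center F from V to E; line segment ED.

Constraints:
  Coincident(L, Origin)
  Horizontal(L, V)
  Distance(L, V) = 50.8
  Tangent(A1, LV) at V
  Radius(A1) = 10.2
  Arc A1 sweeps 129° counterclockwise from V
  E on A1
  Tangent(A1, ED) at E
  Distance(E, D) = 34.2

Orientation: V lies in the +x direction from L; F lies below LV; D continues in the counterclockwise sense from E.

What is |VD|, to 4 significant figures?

45.29

On A1, V sits at bearing 90° from F; a 129° counterclockwise sweep puts E at bearing 219°, so E = F + 10.2·(cos 219°, sin 219°) = (42.87, -16.62). A1 meets ED tangentially, so FE is at right angles to ED, so ED runs along (−sin 219°, cos 219°); with |ED| = 34.2, D = (64.40, -43.20). Then |VD| = |D − V| = 45.29.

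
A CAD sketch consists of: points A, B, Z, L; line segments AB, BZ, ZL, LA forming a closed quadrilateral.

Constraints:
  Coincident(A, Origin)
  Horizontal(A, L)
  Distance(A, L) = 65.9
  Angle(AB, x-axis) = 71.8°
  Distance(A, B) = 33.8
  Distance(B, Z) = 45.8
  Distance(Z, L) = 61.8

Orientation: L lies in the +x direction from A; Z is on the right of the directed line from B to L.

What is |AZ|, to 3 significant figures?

14.5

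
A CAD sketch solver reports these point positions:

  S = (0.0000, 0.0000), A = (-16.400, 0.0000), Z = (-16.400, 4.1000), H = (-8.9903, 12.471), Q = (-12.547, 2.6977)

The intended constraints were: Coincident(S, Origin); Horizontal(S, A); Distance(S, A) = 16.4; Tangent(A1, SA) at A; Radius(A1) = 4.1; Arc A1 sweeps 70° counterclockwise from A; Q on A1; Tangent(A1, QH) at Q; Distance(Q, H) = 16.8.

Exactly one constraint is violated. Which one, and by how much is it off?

Distance(Q, H) = 16.8 — off by 6.40.

S = (0.00, 0.00) ✓; S.y = 0.00, A.y = 0.00 ✓; |SA| = 16.40 ✓; ∠(ZA, AS) = 90.00° ✓; |ZA| = 4.100 ✓; bearing(Z→Q) − bearing(Z→A) = 70.00° ✓; |ZQ| = 4.100 ✓; ∠(ZQ, QH) = 90.00° ✓; |QH| = 10.40 ✗.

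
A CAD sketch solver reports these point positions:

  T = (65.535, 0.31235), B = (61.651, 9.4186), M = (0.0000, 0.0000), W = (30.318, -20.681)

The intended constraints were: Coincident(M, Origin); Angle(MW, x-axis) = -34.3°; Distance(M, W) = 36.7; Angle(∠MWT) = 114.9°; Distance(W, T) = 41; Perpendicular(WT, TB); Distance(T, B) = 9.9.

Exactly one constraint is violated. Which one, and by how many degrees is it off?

Perpendicular(WT, TB) — off by 7.70°.

M = (0.00, 0.00) ✓; MW at -34.30° ✓; |MW| = 36.70 ✓; ∠MWT = 114.9° ✓; |WT| = 41.00 ✓; ∠(WT, TB) = 82.30° ✗; |TB| = 9.900 ✓.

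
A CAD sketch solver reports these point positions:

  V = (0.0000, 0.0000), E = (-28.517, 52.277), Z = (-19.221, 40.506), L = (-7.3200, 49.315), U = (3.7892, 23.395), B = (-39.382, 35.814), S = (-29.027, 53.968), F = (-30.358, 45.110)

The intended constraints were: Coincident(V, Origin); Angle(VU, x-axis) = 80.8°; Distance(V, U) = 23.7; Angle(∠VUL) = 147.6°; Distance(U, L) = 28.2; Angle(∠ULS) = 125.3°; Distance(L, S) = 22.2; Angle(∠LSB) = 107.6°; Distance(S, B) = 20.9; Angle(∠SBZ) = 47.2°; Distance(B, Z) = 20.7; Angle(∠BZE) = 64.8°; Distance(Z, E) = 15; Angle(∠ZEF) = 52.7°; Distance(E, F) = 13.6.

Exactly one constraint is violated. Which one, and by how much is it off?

Distance(E, F) = 13.6 — off by 6.20.

V = (0.00, 0.00) ✓; VU at 80.80° ✓; |VU| = 23.70 ✓; ∠VUL = 147.6° ✓; |UL| = 28.20 ✓; ∠ULS = 125.3° ✓; |LS| = 22.20 ✓; ∠LSB = 107.6° ✓; |SB| = 20.90 ✓; ∠SBZ = 47.20° ✓; |BZ| = 20.70 ✓; ∠BZE = 64.80° ✓; |ZE| = 15.00 ✓; ∠ZEF = 52.71° ✓; |EF| = 7.400 ✗.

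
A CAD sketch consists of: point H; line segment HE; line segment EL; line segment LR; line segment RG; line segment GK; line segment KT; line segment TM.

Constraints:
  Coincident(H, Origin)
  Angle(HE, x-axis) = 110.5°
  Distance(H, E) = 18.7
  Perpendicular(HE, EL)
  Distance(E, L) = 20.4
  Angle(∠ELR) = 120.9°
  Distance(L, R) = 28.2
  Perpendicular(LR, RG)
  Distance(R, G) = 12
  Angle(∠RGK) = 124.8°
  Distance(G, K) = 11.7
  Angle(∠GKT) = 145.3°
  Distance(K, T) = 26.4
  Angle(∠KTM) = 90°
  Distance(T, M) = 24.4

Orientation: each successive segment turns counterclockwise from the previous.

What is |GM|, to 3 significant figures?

40.2

H is at the origin; HE runs at 110.5° with length 18.7, so E = (-6.55, 17.5). The perpendicularity gives EL at right angles to HE, so EL runs at -160°; with |EL| = 20.4, L = (-25.7, 10.4). ∠ELR = 120.9° gives LR at -100° from the x-axis; with |LR| = 28.2, R = (-30.7, -17.4). LR ⟂ RG, so RG runs at -10.4°; with |RG| = 12.0, G = (-18.9, -19.5). ∠RGK = 124.8° gives GK at 44.8° from the x-axis; with |GK| = 11.7, K = (-10.6, -11.3). ∠GKT = 145.3° gives KT at 79.5° from the x-axis; with |KT| = 26.4, T = (-5.83, 14.7). ∠KTM = 90.0° gives TM at 170° from the x-axis; with |TM| = 24.4, M = (-29.8, 19.1). Then |GM| = |M − G| = 40.2.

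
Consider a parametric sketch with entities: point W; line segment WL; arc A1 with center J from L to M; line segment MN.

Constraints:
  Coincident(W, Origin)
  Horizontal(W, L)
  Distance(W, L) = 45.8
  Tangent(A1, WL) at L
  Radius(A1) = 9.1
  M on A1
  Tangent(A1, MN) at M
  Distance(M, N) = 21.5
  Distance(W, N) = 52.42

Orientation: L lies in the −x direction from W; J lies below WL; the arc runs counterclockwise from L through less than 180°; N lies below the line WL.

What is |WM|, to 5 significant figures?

55.220

Checks: |JM| = 9.100 ✓; ∠(JM, MN) = 90.00° ✓; |MN| = 21.50 ✓; |WN| = 52.42 ✓.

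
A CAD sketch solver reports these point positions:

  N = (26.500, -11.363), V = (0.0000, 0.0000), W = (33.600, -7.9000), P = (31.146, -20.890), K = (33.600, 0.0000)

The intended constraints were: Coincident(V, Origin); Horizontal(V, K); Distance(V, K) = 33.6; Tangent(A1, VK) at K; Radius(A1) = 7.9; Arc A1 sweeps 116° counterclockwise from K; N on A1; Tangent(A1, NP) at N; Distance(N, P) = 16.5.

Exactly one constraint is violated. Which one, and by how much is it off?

Distance(N, P) = 16.5 — off by 5.90.

V = (0.00, 0.00) ✓; V.y = 0.00, K.y = 0.00 ✓; |VK| = 33.60 ✓; ∠(WK, KV) = 90.00° ✓; |WK| = 7.900 ✓; bearing(W→N) − bearing(W→K) = 116.0° ✓; |WN| = 7.900 ✓; ∠(WN, NP) = 90.00° ✓; |NP| = 10.60 ✗.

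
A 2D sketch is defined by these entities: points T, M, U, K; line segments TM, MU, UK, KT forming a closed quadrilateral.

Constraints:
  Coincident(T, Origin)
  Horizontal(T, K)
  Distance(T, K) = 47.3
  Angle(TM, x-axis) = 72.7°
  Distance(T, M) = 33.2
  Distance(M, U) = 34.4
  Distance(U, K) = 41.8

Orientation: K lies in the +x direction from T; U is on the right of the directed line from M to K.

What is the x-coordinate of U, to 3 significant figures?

5.57

T is at the origin; T and K share the same y with |TK| = 47.3 and K in +x, so K = (47.3, 0). TM runs at 72.7° with |TM| = 33.2, so M = (9.87, 31.7). U is determined by |MU| = 34.4 and |UK| = 41.8 together: it lies at the intersection of circle(M, 34.4) and circle(K, 41.8). With |MK| = 49.0, the foot of the radical line on MK is 18.8 from M and the perpendicular offset is √(34.4² − 18.8²) = 28.8. Taking the right-of-MK solution: U = (5.57, -2.43).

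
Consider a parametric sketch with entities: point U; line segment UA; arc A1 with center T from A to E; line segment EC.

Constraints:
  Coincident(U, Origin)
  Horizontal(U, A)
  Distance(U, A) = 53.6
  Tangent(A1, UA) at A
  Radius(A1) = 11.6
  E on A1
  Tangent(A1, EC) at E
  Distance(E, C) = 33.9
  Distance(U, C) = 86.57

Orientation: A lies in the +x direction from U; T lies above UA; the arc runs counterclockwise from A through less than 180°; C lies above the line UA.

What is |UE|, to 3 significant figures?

64.6

Checks: U = (0.00, 0.00) ✓; |TE| = 11.60 ✓; ∠(TE, EC) = 90.00° ✓; |EC| = 33.90 ✓; |UC| = 86.57 ✓.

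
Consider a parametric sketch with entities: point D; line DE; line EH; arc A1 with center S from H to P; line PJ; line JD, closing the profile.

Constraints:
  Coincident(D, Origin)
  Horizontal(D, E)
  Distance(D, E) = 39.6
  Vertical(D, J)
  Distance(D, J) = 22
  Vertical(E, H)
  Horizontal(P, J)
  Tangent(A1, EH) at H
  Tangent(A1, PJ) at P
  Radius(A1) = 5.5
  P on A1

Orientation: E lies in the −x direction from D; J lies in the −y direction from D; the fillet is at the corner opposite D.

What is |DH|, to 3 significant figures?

42.9

The virtual corner opposite D is at (-39.6, -22.0). Since A1 is tangent to EH there, SH ⟂ EH and since A1 is tangent to PJ there, SP ⟂ PJ, with radius 5.5, so the center S sits 5.5 in from both sides at S = (-34.1, -16.5). That places the tangent points at H = (-39.6, -16.5) on EH and P = (-34.1, -22.0) on PJ. Then |DH| = |H − D| = 42.9.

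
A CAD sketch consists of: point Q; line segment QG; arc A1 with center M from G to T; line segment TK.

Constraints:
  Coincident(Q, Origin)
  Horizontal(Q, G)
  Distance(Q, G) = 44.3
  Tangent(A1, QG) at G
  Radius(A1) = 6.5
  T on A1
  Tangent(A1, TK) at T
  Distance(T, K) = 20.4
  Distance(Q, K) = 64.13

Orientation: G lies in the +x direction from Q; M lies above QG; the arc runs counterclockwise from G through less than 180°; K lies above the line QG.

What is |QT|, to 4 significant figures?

49.82

Checks: ∠(MG, GQ) = 90.00° ✓; |MT| = 6.500 ✓; ∠(MT, TK) = 90.00° ✓; |TK| = 20.40 ✓; |QK| = 64.13 ✓.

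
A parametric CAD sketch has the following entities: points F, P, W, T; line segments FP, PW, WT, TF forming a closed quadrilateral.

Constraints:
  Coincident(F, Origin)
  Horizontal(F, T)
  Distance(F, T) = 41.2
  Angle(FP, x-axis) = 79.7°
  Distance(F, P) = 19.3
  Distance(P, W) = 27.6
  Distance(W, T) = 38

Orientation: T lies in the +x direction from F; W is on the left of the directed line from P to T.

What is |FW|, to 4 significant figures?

43.50

F is at the origin; FT is horizontal with |FT| = 41.2 and T in +x, so T = (41.2, 0). FP runs at 79.7° with |FP| = 19.3, so P = (3.451, 18.99). W is determined by |PW| = 27.6 and |WT| = 38.0 together: it lies at the intersection of circle(P, 27.6) and circle(T, 38.0). With |PT| = 42.26, the foot of the radical line on PT is 13.06 from P and the perpendicular offset is √(27.6² − 13.06²) = 24.32. Taking the left-of-PT solution: W = (26.04, 34.85).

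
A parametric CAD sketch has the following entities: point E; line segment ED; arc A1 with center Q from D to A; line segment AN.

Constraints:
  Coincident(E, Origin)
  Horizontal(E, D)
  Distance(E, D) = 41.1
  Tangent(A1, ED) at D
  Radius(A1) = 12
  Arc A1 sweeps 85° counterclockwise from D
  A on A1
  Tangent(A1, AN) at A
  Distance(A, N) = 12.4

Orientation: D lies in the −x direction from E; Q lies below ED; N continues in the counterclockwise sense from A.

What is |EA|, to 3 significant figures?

54.2

E is at the origin; ED is horizontal with |ED| = 41.1 and D on the −x side, so D = (-41.1, 0.00). Since A1 is tangent to ED there, QD ⟂ ED, so Q = D + (0, -12) = (-41.1, -12.0). On A1, D sits at bearing 90° from Q; an 85° counterclockwise sweep puts A at bearing 175°, so A = Q + 12.0·(cos 175°, sin 175°) = (-53.1, -11.0). Then |EA| = |A − E| = 54.2.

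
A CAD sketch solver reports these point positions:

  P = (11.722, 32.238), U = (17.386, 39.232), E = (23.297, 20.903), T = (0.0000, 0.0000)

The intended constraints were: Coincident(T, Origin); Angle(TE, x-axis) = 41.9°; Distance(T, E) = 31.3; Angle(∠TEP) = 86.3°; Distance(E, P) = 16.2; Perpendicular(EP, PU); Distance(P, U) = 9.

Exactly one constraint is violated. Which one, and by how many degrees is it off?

Perpendicular(EP, PU) — off by 5.40°.

T = (0.00, 0.00) ✓; TE at 41.90° ✓; |TE| = 31.30 ✓; ∠TEP = 86.30° ✓; |EP| = 16.20 ✓; ∠(EP, PU) = 84.60° ✗; |PU| = 9.000 ✓.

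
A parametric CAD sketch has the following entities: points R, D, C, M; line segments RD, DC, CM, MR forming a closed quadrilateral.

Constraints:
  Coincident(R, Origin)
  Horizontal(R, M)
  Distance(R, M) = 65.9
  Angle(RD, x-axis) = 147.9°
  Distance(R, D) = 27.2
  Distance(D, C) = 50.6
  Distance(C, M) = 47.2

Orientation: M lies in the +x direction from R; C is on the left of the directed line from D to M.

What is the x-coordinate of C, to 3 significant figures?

26.3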